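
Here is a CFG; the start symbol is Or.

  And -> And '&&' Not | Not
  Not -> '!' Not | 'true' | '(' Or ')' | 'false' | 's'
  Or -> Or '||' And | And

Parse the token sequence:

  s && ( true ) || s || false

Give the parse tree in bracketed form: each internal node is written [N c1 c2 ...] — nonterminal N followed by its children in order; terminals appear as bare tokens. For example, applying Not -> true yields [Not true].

[Or [Or [Or [And [And [Not s]] && [Not ( [Or [And [Not true]]] )]]] || [And [Not s]]] || [And [Not false]]]

Or
Or || And
Or || And || And
And || And || And
And && Not || And || And
Not && Not || And || And
s && Not || And || And
s && ( Or ) || And || And
s && ( And ) || And || And
s && ( Not ) || And || And
s && ( true ) || And || And
s && ( true ) || Not || And
s && ( true ) || s || And
s && ( true ) || s || Not
s && ( true ) || s || false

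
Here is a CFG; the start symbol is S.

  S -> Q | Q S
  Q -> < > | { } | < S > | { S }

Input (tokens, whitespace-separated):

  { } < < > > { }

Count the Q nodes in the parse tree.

[S [Q { }] [S [Q < [S [Q < >]] >] [S [Q { }]]]]

4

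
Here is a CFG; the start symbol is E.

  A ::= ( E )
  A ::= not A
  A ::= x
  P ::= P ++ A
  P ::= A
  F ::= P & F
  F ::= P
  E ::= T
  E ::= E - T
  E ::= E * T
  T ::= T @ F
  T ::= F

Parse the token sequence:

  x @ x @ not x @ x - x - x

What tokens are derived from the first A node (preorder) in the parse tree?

[E [E [E [T [T [T [T [F [P [A x]]]] @ [F [P [A x]]]] @ [F [P [A not [A x]]]]] @ [F [P [A x]]]]] - [T [F [P [A x]]]]] - [T [F [P [A x]]]]]

x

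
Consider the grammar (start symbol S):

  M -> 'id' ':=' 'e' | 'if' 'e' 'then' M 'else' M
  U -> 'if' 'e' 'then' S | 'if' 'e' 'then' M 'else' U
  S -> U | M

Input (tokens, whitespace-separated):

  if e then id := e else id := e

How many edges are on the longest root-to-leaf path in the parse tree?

[S [M if e then [M id := e] else [M id := e]]]

3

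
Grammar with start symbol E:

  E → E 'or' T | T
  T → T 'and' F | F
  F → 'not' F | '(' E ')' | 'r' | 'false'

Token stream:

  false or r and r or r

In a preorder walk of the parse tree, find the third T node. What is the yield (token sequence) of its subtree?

[E [E [E [T [F false]]] or [T [T [F r]] and [F r]]] or [T [F r]]]

r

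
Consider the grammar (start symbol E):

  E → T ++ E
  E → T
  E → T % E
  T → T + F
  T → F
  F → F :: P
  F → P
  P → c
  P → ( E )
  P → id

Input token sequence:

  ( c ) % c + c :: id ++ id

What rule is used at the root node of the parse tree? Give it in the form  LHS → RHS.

[E [T [F [P ( [E [T [F [P c]]]] )]]] % [E [T [T [F [P c]]] + [F [F [P c]] :: [P id]]] ++ [E [T [F [P id]]]]]]

E → T % E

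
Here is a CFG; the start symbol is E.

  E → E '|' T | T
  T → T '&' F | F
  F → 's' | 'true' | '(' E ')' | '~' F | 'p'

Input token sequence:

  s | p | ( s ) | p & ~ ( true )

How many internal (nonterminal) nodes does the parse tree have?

[E [E [E [E [T [F s]]] | [T [F p]]] | [T [F ( [E [T [F s]]] )]]] | [T [T [F p]] & [F ~ [F ( [E [T [F true]]] )]]]]

21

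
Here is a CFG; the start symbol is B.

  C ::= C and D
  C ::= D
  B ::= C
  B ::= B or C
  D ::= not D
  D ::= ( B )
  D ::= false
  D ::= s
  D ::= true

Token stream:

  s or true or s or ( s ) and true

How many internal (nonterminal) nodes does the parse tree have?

[B [B [B [B [C [D s]]] or [C [D true]]] or [C [D s]]] or [C [C [D ( [B [C [D s]]] )]] and [D true]]]

17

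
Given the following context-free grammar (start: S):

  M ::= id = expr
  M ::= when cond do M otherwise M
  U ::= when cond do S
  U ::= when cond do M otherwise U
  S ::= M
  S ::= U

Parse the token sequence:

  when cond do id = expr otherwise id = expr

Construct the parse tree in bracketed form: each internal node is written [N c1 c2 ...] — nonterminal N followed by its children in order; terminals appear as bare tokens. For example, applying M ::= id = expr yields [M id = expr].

[S [M when cond do [M id = expr] otherwise [M id = expr]]]

S
M
when cond do M otherwise M
when cond do id = expr otherwise M
when cond do id = expr otherwise id = expr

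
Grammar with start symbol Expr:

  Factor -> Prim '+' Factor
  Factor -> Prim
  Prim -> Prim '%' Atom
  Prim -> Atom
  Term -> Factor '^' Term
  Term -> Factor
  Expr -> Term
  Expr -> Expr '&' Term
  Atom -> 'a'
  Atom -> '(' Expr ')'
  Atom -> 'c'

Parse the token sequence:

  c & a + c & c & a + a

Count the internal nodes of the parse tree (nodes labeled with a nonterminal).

[Expr [Expr [Expr [Expr [Term [Factor [Prim [Atom c]]]]] & [Term [Factor [Prim [Atom a]] + [Factor [Prim [Atom c]]]]]] & [Term [Factor [Prim [Atom c]]]]] & [Term [Factor [Prim [Atom a]] + [Factor [Prim [Atom a]]]]]]

26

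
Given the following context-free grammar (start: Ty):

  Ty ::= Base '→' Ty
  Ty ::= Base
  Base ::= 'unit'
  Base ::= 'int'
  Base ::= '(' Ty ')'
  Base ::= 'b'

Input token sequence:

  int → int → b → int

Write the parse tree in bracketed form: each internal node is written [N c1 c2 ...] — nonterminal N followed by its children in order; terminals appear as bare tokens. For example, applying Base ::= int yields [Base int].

[Ty [Base int] → [Ty [Base int] → [Ty [Base b] → [Ty [Base int]]]]]

Ty
Base → Ty
int → Ty
int → Base → Ty
int → int → Ty
int → int → Base → Ty
int → int → b → Ty
int → int → b → Base
int → int → b → int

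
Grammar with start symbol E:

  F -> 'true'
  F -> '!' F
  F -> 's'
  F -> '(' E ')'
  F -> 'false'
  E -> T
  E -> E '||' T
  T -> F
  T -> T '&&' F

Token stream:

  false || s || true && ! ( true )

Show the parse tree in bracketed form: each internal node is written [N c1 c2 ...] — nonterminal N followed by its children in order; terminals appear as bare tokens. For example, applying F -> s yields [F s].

E
E || T
E || T || T
T || T || T
F || T || T
false || T || T
false || F || T
false || s || T
false || s || T && F
false || s || F && F
false || s || true && F
false || s || true && ! F
false || s || true && ! ( E )
false || s || true && ! ( T )
false || s || true && ! ( F )
false || s || true && ! ( true )

[E [E [E [T [F false]]] || [T [F s]]] || [T [T [F true]] && [F ! [F ( [E [T [F true]]] )]]]]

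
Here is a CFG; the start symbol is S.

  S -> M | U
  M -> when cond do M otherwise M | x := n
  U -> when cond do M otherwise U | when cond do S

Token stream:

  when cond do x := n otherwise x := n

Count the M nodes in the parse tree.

[S [M when cond do [M x := n] otherwise [M x := n]]]

3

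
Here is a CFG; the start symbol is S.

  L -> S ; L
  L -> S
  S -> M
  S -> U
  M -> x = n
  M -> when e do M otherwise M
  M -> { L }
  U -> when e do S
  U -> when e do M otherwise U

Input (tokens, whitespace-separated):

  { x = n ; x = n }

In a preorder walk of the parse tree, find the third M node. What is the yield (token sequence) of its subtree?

x = n

[S [M { [L [S [M x = n]] ; [L [S [M x = n]]]] }]]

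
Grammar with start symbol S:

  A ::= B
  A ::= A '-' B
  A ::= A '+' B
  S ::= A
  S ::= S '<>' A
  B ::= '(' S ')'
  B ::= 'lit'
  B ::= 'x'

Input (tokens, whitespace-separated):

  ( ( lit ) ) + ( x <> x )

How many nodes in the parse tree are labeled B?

[S [A [A [B ( [S [A [B ( [S [A [B lit]]] )]]] )]] + [B ( [S [S [A [B x]]] <> [A [B x]]] )]]]

6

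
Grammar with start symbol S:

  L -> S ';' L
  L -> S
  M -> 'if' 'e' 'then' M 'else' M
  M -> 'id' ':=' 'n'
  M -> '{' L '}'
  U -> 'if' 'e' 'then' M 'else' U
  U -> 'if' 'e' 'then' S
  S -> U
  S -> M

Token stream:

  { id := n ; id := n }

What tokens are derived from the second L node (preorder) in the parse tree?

id := n

[S [M { [L [S [M id := n]] ; [L [S [M id := n]]]] }]]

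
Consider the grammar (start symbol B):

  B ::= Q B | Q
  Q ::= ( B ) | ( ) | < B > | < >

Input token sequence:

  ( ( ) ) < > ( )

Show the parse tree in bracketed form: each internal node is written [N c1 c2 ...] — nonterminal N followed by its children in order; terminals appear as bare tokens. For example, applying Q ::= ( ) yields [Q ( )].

[B [Q ( [B [Q ( )]] )] [B [Q < >] [B [Q ( )]]]]

B
Q B
( B ) B
( Q ) B
( ( ) ) B
( ( ) ) Q B
( ( ) ) < > B
( ( ) ) < > Q
( ( ) ) < > ( )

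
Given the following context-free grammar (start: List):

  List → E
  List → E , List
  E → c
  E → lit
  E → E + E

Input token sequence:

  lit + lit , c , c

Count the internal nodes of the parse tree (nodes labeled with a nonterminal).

[List [E [E lit] + [E lit]] , [List [E c] , [List [E c]]]]

8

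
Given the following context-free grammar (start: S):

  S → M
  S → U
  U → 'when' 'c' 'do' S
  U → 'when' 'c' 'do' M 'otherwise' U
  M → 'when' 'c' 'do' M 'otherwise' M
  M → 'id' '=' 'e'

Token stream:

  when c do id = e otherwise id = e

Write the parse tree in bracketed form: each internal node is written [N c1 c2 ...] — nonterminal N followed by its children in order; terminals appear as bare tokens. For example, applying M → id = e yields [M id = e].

[S [M when c do [M id = e] otherwise [M id = e]]]

S
M
when c do M otherwise M
when c do id = e otherwise M
when c do id = e otherwise id = e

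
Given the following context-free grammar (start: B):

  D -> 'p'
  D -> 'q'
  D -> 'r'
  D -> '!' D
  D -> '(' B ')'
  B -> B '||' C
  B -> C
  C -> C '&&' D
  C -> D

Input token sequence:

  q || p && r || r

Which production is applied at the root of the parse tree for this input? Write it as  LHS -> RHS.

B -> B '||' C

[B [B [B [C [D q]]] || [C [C [D p]] && [D r]]] || [C [D r]]]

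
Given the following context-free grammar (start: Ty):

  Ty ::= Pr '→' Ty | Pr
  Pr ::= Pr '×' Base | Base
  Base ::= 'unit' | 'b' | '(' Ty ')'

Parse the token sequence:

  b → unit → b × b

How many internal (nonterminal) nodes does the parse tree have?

11

[Ty [Pr [Base b]] → [Ty [Pr [Base unit]] → [Ty [Pr [Pr [Base b]] × [Base b]]]]]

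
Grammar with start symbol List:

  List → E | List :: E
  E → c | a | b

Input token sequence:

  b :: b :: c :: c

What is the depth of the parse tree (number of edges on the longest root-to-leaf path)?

5

[List [List [List [List [E b]] :: [E b]] :: [E c]] :: [E c]]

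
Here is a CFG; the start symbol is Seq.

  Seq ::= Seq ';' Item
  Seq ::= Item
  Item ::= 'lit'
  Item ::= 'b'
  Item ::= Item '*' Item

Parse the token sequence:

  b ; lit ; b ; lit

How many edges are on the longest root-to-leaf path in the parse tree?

5

[Seq [Seq [Seq [Seq [Item b]] ; [Item lit]] ; [Item b]] ; [Item lit]]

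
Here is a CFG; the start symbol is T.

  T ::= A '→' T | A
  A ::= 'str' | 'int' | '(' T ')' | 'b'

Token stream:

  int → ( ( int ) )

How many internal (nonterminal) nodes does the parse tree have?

8

[T [A int] → [T [A ( [T [A ( [T [A int]] )]] )]]]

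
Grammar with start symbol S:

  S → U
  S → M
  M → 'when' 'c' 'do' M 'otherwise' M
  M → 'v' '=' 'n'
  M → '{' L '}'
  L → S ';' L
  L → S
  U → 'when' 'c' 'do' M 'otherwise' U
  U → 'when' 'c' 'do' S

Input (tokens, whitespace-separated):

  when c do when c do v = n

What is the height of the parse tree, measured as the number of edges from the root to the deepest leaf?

[S [U when c do [S [U when c do [S [M v = n]]]]]]

6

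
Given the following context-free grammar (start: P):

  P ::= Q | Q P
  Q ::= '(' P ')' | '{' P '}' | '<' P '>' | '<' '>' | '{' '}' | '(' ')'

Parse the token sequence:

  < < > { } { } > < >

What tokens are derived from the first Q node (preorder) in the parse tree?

[P [Q < [P [Q < >] [P [Q { }] [P [Q { }]]]] >] [P [Q < >]]]

< < > { } { } >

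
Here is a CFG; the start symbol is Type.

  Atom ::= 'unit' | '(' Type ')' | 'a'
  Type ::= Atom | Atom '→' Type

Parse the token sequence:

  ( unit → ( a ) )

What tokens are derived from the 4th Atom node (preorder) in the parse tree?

[Type [Atom ( [Type [Atom unit] → [Type [Atom ( [Type [Atom a]] )]]] )]]

a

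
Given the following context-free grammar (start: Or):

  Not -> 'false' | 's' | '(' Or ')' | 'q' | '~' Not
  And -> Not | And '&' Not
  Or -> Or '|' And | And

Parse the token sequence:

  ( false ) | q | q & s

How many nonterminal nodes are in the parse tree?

14

[Or [Or [Or [And [Not ( [Or [And [Not false]]] )]]] | [And [Not q]]] | [And [And [Not q]] & [Not s]]]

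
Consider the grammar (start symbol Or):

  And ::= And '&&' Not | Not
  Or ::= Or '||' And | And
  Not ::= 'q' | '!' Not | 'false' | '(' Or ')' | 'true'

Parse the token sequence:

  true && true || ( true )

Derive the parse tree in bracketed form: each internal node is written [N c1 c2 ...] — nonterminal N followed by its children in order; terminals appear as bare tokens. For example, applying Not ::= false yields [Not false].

[Or [Or [And [And [Not true]] && [Not true]]] || [And [Not ( [Or [And [Not true]]] )]]]

Or
Or || And
And || And
And && Not || And
Not && Not || And
true && Not || And
true && true || And
true && true || Not
true && true || ( Or )
true && true || ( And )
true && true || ( Not )
true && true || ( true )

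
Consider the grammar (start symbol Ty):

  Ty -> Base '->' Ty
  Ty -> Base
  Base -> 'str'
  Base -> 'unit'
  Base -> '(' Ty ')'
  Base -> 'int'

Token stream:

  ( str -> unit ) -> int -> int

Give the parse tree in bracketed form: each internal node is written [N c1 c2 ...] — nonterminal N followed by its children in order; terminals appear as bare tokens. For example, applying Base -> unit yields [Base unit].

[Ty [Base ( [Ty [Base str] -> [Ty [Base unit]]] )] -> [Ty [Base int] -> [Ty [Base int]]]]

Ty
Base -> Ty
( Ty ) -> Ty
( Base -> Ty ) -> Ty
( str -> Ty ) -> Ty
( str -> Base ) -> Ty
( str -> unit ) -> Ty
( str -> unit ) -> Base -> Ty
( str -> unit ) -> int -> Ty
( str -> unit ) -> int -> Base
( str -> unit ) -> int -> int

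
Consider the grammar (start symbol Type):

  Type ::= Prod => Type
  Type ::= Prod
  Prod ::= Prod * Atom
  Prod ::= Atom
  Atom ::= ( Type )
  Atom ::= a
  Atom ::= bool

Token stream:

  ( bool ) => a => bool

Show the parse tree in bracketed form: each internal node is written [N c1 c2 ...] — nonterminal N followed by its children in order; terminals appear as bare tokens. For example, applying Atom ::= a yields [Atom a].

Type
Prod => Type
Atom => Type
( Type ) => Type
( Prod ) => Type
( Atom ) => Type
( bool ) => Type
( bool ) => Prod => Type
( bool ) => Atom => Type
( bool ) => a => Type
( bool ) => a => Prod
( bool ) => a => Atom
( bool ) => a => bool

[Type [Prod [Atom ( [Type [Prod [Atom bool]]] )]] => [Type [Prod [Atom a]] => [Type [Prod [Atom bool]]]]]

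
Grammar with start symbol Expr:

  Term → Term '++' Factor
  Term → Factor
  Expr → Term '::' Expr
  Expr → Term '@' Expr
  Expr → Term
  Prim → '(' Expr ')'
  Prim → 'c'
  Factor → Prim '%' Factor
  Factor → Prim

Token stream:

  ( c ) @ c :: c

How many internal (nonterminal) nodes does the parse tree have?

[Expr [Term [Factor [Prim ( [Expr [Term [Factor [Prim c]]]] )]]] @ [Expr [Term [Factor [Prim c]]] :: [Expr [Term [Factor [Prim c]]]]]]

16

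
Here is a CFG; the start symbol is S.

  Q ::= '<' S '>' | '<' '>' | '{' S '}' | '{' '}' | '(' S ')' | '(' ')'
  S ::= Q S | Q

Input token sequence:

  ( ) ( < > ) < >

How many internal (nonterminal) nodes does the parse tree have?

8

[S [Q ( )] [S [Q ( [S [Q < >]] )] [S [Q < >]]]]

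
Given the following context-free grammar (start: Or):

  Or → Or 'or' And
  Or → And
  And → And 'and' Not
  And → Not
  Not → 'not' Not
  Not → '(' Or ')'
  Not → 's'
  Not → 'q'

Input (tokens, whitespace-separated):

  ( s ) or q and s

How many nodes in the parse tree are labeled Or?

3

[Or [Or [And [Not ( [Or [And [Not s]]] )]]] or [And [And [Not q]] and [Not s]]]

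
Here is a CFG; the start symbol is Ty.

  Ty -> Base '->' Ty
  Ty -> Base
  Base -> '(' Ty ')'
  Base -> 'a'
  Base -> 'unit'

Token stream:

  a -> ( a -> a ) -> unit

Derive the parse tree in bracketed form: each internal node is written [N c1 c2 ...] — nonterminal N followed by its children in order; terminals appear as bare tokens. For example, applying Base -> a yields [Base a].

Ty
Base -> Ty
a -> Ty
a -> Base -> Ty
a -> ( Ty ) -> Ty
a -> ( Base -> Ty ) -> Ty
a -> ( a -> Ty ) -> Ty
a -> ( a -> Base ) -> Ty
a -> ( a -> a ) -> Ty
a -> ( a -> a ) -> Base
a -> ( a -> a ) -> unit

[Ty [Base a] -> [Ty [Base ( [Ty [Base a] -> [Ty [Base a]]] )] -> [Ty [Base unit]]]]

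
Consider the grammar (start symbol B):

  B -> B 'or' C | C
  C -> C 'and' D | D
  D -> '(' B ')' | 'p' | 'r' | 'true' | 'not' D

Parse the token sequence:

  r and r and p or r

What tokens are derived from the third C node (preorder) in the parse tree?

r

[B [B [C [C [C [D r]] and [D r]] and [D p]]] or [C [D r]]]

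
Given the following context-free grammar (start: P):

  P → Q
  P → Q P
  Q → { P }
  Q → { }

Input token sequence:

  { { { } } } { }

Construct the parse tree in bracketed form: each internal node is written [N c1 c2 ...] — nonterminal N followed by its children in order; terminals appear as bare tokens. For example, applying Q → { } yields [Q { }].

[P [Q { [P [Q { [P [Q { }]] }]] }] [P [Q { }]]]

P
Q P
{ P } P
{ Q } P
{ { P } } P
{ { Q } } P
{ { { } } } P
{ { { } } } Q
{ { { } } } { }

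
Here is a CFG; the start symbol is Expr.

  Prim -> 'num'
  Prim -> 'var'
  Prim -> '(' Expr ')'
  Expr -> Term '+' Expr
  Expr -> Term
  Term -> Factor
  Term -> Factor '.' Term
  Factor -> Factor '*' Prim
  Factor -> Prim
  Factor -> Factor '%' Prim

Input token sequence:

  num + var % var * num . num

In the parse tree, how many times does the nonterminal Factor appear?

5

[Expr [Term [Factor [Prim num]]] + [Expr [Term [Factor [Factor [Factor [Prim var]] % [Prim var]] * [Prim num]] . [Term [Factor [Prim num]]]]]]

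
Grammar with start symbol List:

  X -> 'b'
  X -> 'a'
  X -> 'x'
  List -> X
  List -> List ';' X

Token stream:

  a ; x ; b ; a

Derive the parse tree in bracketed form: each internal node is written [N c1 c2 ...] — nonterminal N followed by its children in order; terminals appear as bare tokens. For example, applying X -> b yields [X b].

List
List ; X
List ; X ; X
List ; X ; X ; X
X ; X ; X ; X
a ; X ; X ; X
a ; x ; X ; X
a ; x ; b ; X
a ; x ; b ; a

[List [List [List [List [X a]] ; [X x]] ; [X b]] ; [X a]]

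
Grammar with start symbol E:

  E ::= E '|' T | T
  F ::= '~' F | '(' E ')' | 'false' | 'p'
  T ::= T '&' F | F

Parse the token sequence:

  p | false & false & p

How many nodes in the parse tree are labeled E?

[E [E [T [F p]]] | [T [T [T [F false]] & [F false]] & [F p]]]

2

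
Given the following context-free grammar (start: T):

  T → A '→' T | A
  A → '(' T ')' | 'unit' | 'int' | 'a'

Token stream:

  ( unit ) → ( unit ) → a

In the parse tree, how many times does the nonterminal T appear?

5

[T [A ( [T [A unit]] )] → [T [A ( [T [A unit]] )] → [T [A a]]]]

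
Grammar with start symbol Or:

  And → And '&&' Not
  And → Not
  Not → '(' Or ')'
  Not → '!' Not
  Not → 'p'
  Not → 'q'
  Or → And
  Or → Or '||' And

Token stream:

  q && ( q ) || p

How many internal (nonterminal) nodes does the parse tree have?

11

[Or [Or [And [And [Not q]] && [Not ( [Or [And [Not q]]] )]]] || [And [Not p]]]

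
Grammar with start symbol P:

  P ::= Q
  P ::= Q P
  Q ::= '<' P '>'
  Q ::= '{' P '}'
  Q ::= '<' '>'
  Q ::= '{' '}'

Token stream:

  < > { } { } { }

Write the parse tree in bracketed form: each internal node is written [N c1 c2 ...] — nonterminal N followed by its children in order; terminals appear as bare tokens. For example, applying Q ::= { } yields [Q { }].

P
Q P
< > P
< > Q P
< > { } P
< > { } Q P
< > { } { } P
< > { } { } Q
< > { } { } { }

[P [Q < >] [P [Q { }] [P [Q { }] [P [Q { }]]]]]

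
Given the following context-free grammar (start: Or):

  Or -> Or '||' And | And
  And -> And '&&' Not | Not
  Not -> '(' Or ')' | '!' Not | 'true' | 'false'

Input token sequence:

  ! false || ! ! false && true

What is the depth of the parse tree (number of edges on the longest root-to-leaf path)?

[Or [Or [And [Not ! [Not false]]]] || [And [And [Not ! [Not ! [Not false]]]] && [Not true]]]

6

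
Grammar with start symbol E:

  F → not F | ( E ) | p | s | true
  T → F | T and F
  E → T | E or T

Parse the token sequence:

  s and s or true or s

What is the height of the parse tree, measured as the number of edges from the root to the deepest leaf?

[E [E [E [T [T [F s]] and [F s]]] or [T [F true]]] or [T [F s]]]

6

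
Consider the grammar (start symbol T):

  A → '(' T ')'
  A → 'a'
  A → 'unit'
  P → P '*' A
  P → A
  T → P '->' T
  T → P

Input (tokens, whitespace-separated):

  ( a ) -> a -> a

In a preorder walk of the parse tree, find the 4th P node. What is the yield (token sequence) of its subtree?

a

[T [P [A ( [T [P [A a]]] )]] -> [T [P [A a]] -> [T [P [A a]]]]]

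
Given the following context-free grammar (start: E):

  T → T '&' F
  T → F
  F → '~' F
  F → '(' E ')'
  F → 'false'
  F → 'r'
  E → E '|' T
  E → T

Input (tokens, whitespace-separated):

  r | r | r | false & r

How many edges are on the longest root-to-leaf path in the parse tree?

[E [E [E [E [T [F r]]] | [T [F r]]] | [T [F r]]] | [T [T [F false]] & [F r]]]

6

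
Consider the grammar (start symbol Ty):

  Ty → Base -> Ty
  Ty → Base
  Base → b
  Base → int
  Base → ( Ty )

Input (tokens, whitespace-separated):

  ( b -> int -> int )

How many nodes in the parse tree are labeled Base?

[Ty [Base ( [Ty [Base b] -> [Ty [Base int] -> [Ty [Base int]]]] )]]

4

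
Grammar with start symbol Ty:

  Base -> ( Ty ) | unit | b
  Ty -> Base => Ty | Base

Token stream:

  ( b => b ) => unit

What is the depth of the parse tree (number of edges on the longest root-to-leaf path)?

[Ty [Base ( [Ty [Base b] => [Ty [Base b]]] )] => [Ty [Base unit]]]

5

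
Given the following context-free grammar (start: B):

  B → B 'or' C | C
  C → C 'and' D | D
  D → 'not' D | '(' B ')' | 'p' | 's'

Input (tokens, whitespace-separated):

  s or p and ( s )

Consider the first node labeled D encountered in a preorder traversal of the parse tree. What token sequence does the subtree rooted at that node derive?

s

[B [B [C [D s]]] or [C [C [D p]] and [D ( [B [C [D s]]] )]]]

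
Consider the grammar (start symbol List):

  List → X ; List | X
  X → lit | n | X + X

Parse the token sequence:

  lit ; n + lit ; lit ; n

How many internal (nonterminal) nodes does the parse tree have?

10

[List [X lit] ; [List [X [X n] + [X lit]] ; [List [X lit] ; [List [X n]]]]]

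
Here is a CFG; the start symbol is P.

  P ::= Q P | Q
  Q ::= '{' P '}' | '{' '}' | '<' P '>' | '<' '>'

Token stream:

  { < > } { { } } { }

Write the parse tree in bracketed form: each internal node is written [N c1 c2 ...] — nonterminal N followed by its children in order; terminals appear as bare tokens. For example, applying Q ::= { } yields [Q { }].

P
Q P
{ P } P
{ Q } P
{ < > } P
{ < > } Q P
{ < > } { P } P
{ < > } { Q } P
{ < > } { { } } P
{ < > } { { } } Q
{ < > } { { } } { }

[P [Q { [P [Q < >]] }] [P [Q { [P [Q { }]] }] [P [Q { }]]]]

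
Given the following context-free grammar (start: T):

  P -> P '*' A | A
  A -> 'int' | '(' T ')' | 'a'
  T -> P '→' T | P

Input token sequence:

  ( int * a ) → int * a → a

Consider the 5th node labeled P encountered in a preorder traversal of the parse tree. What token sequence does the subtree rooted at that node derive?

int

[T [P [A ( [T [P [P [A int]] * [A a]]] )]] → [T [P [P [A int]] * [A a]] → [T [P [A a]]]]]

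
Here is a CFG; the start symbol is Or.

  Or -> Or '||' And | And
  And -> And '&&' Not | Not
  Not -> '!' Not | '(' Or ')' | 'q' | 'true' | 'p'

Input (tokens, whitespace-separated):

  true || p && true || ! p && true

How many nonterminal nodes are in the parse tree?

14

[Or [Or [Or [And [Not true]]] || [And [And [Not p]] && [Not true]]] || [And [And [Not ! [Not p]]] && [Not true]]]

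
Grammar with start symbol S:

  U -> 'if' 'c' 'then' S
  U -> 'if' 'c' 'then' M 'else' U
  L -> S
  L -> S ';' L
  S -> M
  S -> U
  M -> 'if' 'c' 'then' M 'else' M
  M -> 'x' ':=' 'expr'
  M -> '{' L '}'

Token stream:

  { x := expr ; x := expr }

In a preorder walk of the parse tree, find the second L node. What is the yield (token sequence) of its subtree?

x := expr

[S [M { [L [S [M x := expr]] ; [L [S [M x := expr]]]] }]]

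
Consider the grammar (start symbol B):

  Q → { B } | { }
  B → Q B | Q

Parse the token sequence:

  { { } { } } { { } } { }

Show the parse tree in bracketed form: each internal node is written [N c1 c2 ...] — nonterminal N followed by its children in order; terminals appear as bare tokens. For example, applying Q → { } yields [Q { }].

[B [Q { [B [Q { }] [B [Q { }]]] }] [B [Q { [B [Q { }]] }] [B [Q { }]]]]

B
Q B
{ B } B
{ Q B } B
{ { } B } B
{ { } Q } B
{ { } { } } B
{ { } { } } Q B
{ { } { } } { B } B
{ { } { } } { Q } B
{ { } { } } { { } } B
{ { } { } } { { } } Q
{ { } { } } { { } } { }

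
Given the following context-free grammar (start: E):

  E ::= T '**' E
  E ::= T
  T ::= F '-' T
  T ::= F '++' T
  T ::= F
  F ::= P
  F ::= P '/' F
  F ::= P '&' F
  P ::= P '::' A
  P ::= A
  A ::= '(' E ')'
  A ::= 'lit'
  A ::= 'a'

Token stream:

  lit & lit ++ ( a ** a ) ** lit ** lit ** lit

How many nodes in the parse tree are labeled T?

[E [T [F [P [A lit]] & [F [P [A lit]]]] ++ [T [F [P [A ( [E [T [F [P [A a]]]] ** [E [T [F [P [A a]]]]]] )]]]]] ** [E [T [F [P [A lit]]]] ** [E [T [F [P [A lit]]]] ** [E [T [F [P [A lit]]]]]]]]

7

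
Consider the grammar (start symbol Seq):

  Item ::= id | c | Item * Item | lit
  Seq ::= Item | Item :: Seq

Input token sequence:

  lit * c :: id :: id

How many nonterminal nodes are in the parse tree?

8

[Seq [Item [Item lit] * [Item c]] :: [Seq [Item id] :: [Seq [Item id]]]]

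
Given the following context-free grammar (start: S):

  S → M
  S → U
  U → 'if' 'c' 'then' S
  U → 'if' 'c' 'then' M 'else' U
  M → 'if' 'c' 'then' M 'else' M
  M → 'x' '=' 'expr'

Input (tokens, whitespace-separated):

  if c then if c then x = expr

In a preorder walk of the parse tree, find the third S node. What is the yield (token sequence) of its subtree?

x = expr

[S [U if c then [S [U if c then [S [M x = expr]]]]]]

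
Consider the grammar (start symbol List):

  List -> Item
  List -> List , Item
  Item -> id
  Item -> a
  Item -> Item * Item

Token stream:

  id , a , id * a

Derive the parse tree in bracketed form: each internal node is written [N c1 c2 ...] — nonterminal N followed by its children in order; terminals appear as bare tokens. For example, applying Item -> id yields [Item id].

List
List , Item
List , Item , Item
Item , Item , Item
id , Item , Item
id , a , Item
id , a , Item * Item
id , a , id * Item
id , a , id * a

[List [List [List [Item id]] , [Item a]] , [Item [Item id] * [Item a]]]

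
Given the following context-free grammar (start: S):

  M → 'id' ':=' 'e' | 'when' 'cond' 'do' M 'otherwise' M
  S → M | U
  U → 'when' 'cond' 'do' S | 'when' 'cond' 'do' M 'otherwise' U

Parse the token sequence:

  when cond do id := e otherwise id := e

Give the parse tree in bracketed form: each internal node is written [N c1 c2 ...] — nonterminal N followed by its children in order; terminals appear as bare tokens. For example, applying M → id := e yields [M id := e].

[S [M when cond do [M id := e] otherwise [M id := e]]]

S
M
when cond do M otherwise M
when cond do id := e otherwise M
when cond do id := e otherwise id := e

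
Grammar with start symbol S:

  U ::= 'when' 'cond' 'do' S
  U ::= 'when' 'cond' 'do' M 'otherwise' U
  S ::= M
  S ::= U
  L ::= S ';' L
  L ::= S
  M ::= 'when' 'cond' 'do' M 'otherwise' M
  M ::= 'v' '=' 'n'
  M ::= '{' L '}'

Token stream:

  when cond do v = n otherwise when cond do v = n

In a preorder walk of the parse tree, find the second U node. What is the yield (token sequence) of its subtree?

when cond do v = n

[S [U when cond do [M v = n] otherwise [U when cond do [S [M v = n]]]]]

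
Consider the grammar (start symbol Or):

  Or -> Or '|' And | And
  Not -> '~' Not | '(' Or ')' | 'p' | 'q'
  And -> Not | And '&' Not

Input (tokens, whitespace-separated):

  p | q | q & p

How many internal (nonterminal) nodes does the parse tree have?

11

[Or [Or [Or [And [Not p]]] | [And [Not q]]] | [And [And [Not q]] & [Not p]]]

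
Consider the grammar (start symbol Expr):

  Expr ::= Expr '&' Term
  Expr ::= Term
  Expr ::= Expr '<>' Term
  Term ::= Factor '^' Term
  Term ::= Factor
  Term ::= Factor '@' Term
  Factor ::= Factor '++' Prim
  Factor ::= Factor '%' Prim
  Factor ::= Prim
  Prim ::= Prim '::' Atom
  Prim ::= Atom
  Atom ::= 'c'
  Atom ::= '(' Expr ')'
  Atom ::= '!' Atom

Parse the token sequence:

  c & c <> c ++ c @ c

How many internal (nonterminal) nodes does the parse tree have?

[Expr [Expr [Expr [Term [Factor [Prim [Atom c]]]]] & [Term [Factor [Prim [Atom c]]]]] <> [Term [Factor [Factor [Prim [Atom c]]] ++ [Prim [Atom c]]] @ [Term [Factor [Prim [Atom c]]]]]]

22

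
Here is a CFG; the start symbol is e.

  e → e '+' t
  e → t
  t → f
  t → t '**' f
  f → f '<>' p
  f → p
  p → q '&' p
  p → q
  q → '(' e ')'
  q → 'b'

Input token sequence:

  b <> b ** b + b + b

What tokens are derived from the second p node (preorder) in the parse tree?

b

[e [e [e [t [t [f [f [p [q b]]] <> [p [q b]]]] ** [f [p [q b]]]]] + [t [f [p [q b]]]]] + [t [f [p [q b]]]]]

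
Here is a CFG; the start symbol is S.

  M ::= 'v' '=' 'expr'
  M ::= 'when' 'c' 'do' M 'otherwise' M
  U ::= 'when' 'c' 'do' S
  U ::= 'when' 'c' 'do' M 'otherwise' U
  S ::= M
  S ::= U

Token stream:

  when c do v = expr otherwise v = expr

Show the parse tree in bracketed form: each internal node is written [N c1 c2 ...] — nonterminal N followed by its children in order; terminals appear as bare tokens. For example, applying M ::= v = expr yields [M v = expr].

[S [M when c do [M v = expr] otherwise [M v = expr]]]

S
M
when c do M otherwise M
when c do v = expr otherwise M
when c do v = expr otherwise v = expr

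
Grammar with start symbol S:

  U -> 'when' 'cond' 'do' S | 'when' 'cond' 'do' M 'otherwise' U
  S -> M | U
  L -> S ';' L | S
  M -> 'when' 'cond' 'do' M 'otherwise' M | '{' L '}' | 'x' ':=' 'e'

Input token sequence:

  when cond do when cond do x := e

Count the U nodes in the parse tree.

[S [U when cond do [S [U when cond do [S [M x := e]]]]]]

2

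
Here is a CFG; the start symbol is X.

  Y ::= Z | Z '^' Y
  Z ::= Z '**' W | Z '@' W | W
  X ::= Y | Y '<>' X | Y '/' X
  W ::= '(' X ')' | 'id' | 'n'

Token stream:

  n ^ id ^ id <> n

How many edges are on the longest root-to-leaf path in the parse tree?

6

[X [Y [Z [W n]] ^ [Y [Z [W id]] ^ [Y [Z [W id]]]]] <> [X [Y [Z [W n]]]]]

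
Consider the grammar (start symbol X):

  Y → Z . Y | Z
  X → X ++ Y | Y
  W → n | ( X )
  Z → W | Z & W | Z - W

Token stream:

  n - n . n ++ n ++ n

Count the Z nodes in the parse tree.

[X [X [X [Y [Z [Z [W n]] - [W n]] . [Y [Z [W n]]]]] ++ [Y [Z [W n]]]] ++ [Y [Z [W n]]]]

5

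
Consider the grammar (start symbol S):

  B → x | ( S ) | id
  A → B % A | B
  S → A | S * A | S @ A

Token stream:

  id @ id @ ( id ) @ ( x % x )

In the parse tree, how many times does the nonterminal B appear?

[S [S [S [S [A [B id]]] @ [A [B id]]] @ [A [B ( [S [A [B id]]] )]]] @ [A [B ( [S [A [B x] % [A [B x]]]] )]]]

7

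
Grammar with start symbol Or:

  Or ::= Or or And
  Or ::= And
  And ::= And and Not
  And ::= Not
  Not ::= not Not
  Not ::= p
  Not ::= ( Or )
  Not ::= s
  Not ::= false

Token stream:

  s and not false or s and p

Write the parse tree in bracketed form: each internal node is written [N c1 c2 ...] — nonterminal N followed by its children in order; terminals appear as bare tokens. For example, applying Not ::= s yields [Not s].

[Or [Or [And [And [Not s]] and [Not not [Not false]]]] or [And [And [Not s]] and [Not p]]]

Or
Or or And
And or And
And and Not or And
Not and Not or And
s and Not or And
s and not Not or And
s and not false or And
s and not false or And and Not
s and not false or Not and Not
s and not false or s and Not
s and not false or s and p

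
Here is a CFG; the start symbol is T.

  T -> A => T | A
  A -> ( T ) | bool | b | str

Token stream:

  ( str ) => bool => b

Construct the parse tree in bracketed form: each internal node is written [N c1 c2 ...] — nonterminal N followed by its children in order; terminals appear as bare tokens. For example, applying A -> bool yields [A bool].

[T [A ( [T [A str]] )] => [T [A bool] => [T [A b]]]]

T
A => T
( T ) => T
( A ) => T
( str ) => T
( str ) => A => T
( str ) => bool => T
( str ) => bool => A
( str ) => bool => b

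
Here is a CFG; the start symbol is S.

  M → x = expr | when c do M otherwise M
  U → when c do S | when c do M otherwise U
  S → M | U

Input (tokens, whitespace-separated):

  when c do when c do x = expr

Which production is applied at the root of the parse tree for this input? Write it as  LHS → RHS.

S → U

[S [U when c do [S [U when c do [S [M x = expr]]]]]]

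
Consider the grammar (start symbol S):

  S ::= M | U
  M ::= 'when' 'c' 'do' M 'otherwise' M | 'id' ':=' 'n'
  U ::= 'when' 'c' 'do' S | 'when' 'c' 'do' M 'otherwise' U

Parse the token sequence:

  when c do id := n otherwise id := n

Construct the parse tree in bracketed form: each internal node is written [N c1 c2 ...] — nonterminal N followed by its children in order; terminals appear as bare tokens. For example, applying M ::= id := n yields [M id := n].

[S [M when c do [M id := n] otherwise [M id := n]]]

S
M
when c do M otherwise M
when c do id := n otherwise M
when c do id := n otherwise id := n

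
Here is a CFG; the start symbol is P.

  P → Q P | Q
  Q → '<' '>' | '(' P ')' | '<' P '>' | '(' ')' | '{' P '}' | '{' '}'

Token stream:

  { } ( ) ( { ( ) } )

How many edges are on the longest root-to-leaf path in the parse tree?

8

[P [Q { }] [P [Q ( )] [P [Q ( [P [Q { [P [Q ( )]] }]] )]]]]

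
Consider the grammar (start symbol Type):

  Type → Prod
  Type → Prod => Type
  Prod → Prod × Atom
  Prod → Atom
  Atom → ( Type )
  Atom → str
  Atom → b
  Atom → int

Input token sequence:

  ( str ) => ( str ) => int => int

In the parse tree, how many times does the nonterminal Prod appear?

[Type [Prod [Atom ( [Type [Prod [Atom str]]] )]] => [Type [Prod [Atom ( [Type [Prod [Atom str]]] )]] => [Type [Prod [Atom int]] => [Type [Prod [Atom int]]]]]]

6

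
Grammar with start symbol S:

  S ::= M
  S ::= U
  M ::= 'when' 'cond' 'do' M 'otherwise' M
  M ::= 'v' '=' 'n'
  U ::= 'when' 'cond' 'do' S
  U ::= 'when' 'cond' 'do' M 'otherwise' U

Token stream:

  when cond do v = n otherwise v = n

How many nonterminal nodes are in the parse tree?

4

[S [M when cond do [M v = n] otherwise [M v = n]]]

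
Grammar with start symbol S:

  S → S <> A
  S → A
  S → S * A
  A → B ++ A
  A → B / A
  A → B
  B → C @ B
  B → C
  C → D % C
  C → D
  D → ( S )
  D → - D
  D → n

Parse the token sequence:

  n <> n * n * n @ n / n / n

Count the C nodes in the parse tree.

[S [S [S [S [A [B [C [D n]]]]] <> [A [B [C [D n]]]]] * [A [B [C [D n]]]]] * [A [B [C [D n]] @ [B [C [D n]]]] / [A [B [C [D n]]] / [A [B [C [D n]]]]]]]

7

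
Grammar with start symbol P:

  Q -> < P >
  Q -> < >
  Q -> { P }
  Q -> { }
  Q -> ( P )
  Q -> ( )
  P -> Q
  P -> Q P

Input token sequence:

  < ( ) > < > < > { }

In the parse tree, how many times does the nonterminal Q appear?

5

[P [Q < [P [Q ( )]] >] [P [Q < >] [P [Q < >] [P [Q { }]]]]]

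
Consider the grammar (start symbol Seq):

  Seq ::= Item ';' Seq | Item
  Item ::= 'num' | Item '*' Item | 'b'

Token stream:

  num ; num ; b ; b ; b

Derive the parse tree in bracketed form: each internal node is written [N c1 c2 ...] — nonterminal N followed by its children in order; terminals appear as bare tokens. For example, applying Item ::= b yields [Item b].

Seq
Item ; Seq
num ; Seq
num ; Item ; Seq
num ; num ; Seq
num ; num ; Item ; Seq
num ; num ; b ; Seq
num ; num ; b ; Item ; Seq
num ; num ; b ; b ; Seq
num ; num ; b ; b ; Item
num ; num ; b ; b ; b

[Seq [Item num] ; [Seq [Item num] ; [Seq [Item b] ; [Seq [Item b] ; [Seq [Item b]]]]]]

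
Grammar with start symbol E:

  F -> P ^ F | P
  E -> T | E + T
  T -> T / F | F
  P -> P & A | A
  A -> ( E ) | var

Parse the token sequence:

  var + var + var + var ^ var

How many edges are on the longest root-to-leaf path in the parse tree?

[E [E [E [E [T [F [P [A var]]]]] + [T [F [P [A var]]]]] + [T [F [P [A var]]]]] + [T [F [P [A var]] ^ [F [P [A var]]]]]]

8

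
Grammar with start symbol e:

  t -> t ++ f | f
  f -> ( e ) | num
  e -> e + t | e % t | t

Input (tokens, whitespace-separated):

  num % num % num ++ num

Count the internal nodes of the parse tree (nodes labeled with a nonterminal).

[e [e [e [t [f num]]] % [t [f num]]] % [t [t [f num]] ++ [f num]]]

11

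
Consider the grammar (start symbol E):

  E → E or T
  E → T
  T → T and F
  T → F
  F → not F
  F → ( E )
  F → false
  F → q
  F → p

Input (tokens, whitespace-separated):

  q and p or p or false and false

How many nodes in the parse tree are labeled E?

3

[E [E [E [T [T [F q]] and [F p]]] or [T [F p]]] or [T [T [F false]] and [F false]]]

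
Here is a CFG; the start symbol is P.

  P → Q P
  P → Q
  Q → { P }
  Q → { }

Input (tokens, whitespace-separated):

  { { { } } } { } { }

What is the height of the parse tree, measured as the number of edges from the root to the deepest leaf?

[P [Q { [P [Q { [P [Q { }]] }]] }] [P [Q { }] [P [Q { }]]]]

6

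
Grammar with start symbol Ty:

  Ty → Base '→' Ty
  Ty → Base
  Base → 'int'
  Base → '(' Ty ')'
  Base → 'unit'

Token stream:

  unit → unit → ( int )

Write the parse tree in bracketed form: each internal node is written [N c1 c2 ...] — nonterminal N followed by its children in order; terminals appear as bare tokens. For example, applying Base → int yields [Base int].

Ty
Base → Ty
unit → Ty
unit → Base → Ty
unit → unit → Ty
unit → unit → Base
unit → unit → ( Ty )
unit → unit → ( Base )
unit → unit → ( int )

[Ty [Base unit] → [Ty [Base unit] → [Ty [Base ( [Ty [Base int]] )]]]]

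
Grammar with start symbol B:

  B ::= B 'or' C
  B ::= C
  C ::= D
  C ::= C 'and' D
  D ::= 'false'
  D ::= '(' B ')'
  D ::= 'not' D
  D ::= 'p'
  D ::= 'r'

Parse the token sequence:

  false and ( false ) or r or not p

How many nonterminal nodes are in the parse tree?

[B [B [B [C [C [D false]] and [D ( [B [C [D false]]] )]]] or [C [D r]]] or [C [D not [D p]]]]

15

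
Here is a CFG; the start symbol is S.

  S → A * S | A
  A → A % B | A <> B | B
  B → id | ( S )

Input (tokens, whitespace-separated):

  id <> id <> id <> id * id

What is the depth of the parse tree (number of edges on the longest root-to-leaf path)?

6

[S [A [A [A [A [B id]] <> [B id]] <> [B id]] <> [B id]] * [S [A [B id]]]]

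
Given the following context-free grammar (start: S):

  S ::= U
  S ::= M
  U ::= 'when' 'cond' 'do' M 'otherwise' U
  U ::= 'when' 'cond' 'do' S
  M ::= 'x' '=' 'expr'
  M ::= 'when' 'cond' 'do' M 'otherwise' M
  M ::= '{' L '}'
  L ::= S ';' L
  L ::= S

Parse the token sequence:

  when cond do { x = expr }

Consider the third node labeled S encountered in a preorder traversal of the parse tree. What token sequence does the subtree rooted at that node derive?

x = expr

[S [U when cond do [S [M { [L [S [M x = expr]]] }]]]]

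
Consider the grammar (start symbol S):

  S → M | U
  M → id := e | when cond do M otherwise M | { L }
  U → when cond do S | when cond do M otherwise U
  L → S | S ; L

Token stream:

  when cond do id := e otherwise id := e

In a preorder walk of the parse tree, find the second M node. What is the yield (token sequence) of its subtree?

[S [M when cond do [M id := e] otherwise [M id := e]]]

id := e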